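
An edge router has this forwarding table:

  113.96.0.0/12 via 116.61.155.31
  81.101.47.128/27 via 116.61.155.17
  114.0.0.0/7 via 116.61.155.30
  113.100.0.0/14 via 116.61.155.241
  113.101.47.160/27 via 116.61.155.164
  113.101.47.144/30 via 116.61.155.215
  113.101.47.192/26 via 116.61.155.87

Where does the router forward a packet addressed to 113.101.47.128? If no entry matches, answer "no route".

116.61.155.241

Routes whose prefix contains 113.101.47.128:
  113.96.0.0/12 (113.96.0.0 - 113.111.255.255) -> 116.61.155.31
  113.100.0.0/14 (113.100.0.0 - 113.103.255.255) -> 116.61.155.241
More-specific entries that do NOT match:
  113.101.47.144/30 (113.101.47.144 - 113.101.47.147) does not contain 113.101.47.128
  81.101.47.128/27 (81.101.47.128 - 81.101.47.159) does not contain 113.101.47.128
  113.101.47.160/27 (113.101.47.160 - 113.101.47.191) does not contain 113.101.47.128
  113.101.47.192/26 (113.101.47.192 - 113.101.47.255) does not contain 113.101.47.128
Longest matching prefix is /14 -> next hop 116.61.155.241.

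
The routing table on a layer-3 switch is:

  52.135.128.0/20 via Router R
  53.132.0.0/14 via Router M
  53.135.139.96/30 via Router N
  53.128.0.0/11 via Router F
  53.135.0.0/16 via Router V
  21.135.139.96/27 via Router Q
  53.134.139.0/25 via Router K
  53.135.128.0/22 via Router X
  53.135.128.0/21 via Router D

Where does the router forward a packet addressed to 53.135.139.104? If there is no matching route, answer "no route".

Router V

Routes whose prefix contains 53.135.139.104:
  53.128.0.0/11 (53.128.0.0 - 53.159.255.255) -> Router F
  53.132.0.0/14 (53.132.0.0 - 53.135.255.255) -> Router M
  53.135.0.0/16 (53.135.0.0 - 53.135.255.255) -> Router V
More-specific entries that do NOT match:
  53.135.139.96/30 (53.135.139.96 - 53.135.139.99) does not contain 53.135.139.104
  21.135.139.96/27 (21.135.139.96 - 21.135.139.127) does not contain 53.135.139.104
  53.134.139.0/25 (53.134.139.0 - 53.134.139.127) does not contain 53.135.139.104
  53.135.128.0/22 (53.135.128.0 - 53.135.131.255) does not contain 53.135.139.104
  53.135.128.0/21 (53.135.128.0 - 53.135.135.255) does not contain 53.135.139.104
  52.135.128.0/20 (52.135.128.0 - 52.135.143.255) does not contain 53.135.139.104
Longest matching prefix is /16 -> next hop Router V.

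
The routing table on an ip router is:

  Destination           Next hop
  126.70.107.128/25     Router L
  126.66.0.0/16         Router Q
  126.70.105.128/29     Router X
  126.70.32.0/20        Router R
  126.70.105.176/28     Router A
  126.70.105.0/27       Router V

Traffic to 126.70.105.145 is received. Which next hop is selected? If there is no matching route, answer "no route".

No entry's prefix contains 126.70.105.145; there is no default route.

no route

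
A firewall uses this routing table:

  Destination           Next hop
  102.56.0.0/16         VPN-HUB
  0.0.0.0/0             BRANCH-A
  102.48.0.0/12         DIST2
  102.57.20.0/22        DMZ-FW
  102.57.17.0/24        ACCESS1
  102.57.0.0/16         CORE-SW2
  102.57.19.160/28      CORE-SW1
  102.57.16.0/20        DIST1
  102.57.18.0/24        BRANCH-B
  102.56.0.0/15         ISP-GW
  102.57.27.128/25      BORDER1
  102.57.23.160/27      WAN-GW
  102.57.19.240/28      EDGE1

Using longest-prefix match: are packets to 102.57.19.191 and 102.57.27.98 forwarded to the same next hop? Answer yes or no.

102.57.19.191: longest match 102.57.16.0/20 -> DIST1
102.57.27.98: longest match 102.57.16.0/20 -> DIST1

yes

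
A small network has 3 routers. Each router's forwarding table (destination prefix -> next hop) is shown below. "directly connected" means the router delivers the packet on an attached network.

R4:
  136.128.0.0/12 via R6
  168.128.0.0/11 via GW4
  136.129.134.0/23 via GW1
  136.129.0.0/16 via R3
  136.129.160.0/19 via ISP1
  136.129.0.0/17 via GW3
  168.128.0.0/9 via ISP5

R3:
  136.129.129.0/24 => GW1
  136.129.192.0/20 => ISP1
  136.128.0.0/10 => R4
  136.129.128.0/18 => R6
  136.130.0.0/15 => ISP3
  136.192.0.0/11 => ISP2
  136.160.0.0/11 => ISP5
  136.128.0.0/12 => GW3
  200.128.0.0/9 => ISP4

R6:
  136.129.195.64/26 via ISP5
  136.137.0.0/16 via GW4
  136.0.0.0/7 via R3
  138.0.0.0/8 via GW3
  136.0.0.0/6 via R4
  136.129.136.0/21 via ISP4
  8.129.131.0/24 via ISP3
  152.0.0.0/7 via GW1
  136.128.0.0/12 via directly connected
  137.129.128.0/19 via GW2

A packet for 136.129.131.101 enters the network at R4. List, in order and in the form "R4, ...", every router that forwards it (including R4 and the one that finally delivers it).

At R4: longest match for 136.129.131.101 is 136.129.0.0/16 -> R3
At R3: longest match for 136.129.131.101 is 136.129.128.0/18 -> R6
At R6: longest match for 136.129.131.101 is 136.128.0.0/12 -> directly connected

R4, R3, R6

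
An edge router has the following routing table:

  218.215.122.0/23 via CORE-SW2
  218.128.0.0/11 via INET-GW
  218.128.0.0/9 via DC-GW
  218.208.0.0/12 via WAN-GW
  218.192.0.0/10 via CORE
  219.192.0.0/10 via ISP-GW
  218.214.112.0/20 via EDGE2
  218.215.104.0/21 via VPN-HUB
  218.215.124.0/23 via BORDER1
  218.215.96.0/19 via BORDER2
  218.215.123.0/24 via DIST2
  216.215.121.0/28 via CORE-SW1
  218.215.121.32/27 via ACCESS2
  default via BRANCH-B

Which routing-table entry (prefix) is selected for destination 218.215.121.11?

Entries matching 218.215.121.11:
  0.0.0.0/0 (default, matches everything)
  218.128.0.0/9 (218.128.0.0 - 218.255.255.255)
  218.192.0.0/10 (218.192.0.0 - 218.255.255.255)
  218.208.0.0/12 (218.208.0.0 - 218.223.255.255)
  218.215.96.0/19 (218.215.96.0 - 218.215.127.255)
Most specific is 218.215.96.0/19.

218.215.96.0/19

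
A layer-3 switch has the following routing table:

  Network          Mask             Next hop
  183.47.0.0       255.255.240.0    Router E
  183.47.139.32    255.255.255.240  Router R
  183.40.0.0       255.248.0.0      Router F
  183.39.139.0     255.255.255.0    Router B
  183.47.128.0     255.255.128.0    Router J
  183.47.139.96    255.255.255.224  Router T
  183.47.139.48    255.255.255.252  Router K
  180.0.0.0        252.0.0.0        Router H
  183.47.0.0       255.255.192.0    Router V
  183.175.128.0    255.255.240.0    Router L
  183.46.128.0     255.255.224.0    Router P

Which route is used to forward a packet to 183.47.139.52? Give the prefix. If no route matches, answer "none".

Entries matching 183.47.139.52:
  180.0.0.0/6 (180.0.0.0 - 183.255.255.255)
  183.40.0.0/13 (183.40.0.0 - 183.47.255.255)
  183.47.128.0/17 (183.47.128.0 - 183.47.255.255)
Most specific is 183.47.128.0/17.

183.47.128.0/17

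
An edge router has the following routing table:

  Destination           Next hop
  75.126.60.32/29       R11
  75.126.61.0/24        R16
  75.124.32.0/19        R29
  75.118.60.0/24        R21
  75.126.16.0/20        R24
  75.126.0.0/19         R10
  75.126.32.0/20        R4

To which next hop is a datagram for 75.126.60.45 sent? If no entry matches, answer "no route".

no route

No entry's prefix contains 75.126.60.45; there is no default route.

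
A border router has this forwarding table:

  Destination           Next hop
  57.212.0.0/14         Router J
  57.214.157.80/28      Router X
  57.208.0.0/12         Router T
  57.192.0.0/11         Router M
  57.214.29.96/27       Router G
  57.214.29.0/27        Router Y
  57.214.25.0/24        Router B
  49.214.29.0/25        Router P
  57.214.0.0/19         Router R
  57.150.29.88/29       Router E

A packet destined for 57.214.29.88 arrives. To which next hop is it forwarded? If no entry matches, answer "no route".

Routes whose prefix contains 57.214.29.88:
  57.192.0.0/11 (57.192.0.0 - 57.223.255.255) -> Router M
  57.208.0.0/12 (57.208.0.0 - 57.223.255.255) -> Router T
  57.212.0.0/14 (57.212.0.0 - 57.215.255.255) -> Router J
  57.214.0.0/19 (57.214.0.0 - 57.214.31.255) -> Router R
More-specific entries that do NOT match:
  57.150.29.88/29 (57.150.29.88 - 57.150.29.95) does not contain 57.214.29.88
  57.214.157.80/28 (57.214.157.80 - 57.214.157.95) does not contain 57.214.29.88
  57.214.29.96/27 (57.214.29.96 - 57.214.29.127) does not contain 57.214.29.88
  57.214.29.0/27 (57.214.29.0 - 57.214.29.31) does not contain 57.214.29.88
  49.214.29.0/25 (49.214.29.0 - 49.214.29.127) does not contain 57.214.29.88
  57.214.25.0/24 (57.214.25.0 - 57.214.25.255) does not contain 57.214.29.88
Longest matching prefix is /19 -> next hop Router R.

Router R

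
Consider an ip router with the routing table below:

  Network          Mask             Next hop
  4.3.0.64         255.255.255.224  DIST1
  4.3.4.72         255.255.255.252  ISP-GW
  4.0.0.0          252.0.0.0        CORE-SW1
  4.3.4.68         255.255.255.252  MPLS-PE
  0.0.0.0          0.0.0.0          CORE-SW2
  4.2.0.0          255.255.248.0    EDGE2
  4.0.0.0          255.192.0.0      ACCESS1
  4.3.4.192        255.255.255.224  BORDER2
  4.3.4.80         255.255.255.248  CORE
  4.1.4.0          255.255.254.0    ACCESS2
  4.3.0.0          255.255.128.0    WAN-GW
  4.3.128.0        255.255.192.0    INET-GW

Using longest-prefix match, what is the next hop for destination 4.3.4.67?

WAN-GW

Routes whose prefix contains 4.3.4.67:
  0.0.0.0/0 (default, matches everything) -> CORE-SW2
  4.0.0.0/6 (4.0.0.0 - 7.255.255.255) -> CORE-SW1
  4.0.0.0/10 (4.0.0.0 - 4.63.255.255) -> ACCESS1
  4.3.0.0/17 (4.3.0.0 - 4.3.127.255) -> WAN-GW
More-specific entries that do NOT match:
  4.3.4.72/30 (4.3.4.72 - 4.3.4.75) does not contain 4.3.4.67
  4.3.4.68/30 (4.3.4.68 - 4.3.4.71) does not contain 4.3.4.67
  4.3.4.80/29 (4.3.4.80 - 4.3.4.87) does not contain 4.3.4.67
  4.3.0.64/27 (4.3.0.64 - 4.3.0.95) does not contain 4.3.4.67
  4.3.4.192/27 (4.3.4.192 - 4.3.4.223) does not contain 4.3.4.67
  4.1.4.0/23 (4.1.4.0 - 4.1.5.255) does not contain 4.3.4.67
  4.2.0.0/21 (4.2.0.0 - 4.2.7.255) does not contain 4.3.4.67
  4.3.128.0/18 (4.3.128.0 - 4.3.191.255) does not contain 4.3.4.67
Longest matching prefix is /17 -> next hop WAN-GW.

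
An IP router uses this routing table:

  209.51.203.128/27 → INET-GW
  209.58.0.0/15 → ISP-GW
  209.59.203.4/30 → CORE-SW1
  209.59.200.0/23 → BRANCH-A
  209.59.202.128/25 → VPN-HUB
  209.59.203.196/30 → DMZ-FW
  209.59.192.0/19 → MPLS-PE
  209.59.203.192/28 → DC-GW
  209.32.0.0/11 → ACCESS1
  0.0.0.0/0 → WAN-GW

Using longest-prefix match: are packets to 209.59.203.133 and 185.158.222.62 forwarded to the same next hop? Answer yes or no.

no

209.59.203.133: longest match 209.59.192.0/19 -> MPLS-PE
185.158.222.62: longest match 0.0.0.0/0 -> WAN-GW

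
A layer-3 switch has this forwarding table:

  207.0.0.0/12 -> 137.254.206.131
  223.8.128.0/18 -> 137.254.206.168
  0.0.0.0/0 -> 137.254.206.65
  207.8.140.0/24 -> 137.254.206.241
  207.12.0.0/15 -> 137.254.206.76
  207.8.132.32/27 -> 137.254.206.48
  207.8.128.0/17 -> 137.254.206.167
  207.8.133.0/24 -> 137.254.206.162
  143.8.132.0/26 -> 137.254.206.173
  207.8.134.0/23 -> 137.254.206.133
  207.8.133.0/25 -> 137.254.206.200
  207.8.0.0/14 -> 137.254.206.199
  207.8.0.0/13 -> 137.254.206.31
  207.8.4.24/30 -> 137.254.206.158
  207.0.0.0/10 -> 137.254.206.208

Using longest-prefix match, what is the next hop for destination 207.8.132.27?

137.254.206.167

Routes whose prefix contains 207.8.132.27:
  0.0.0.0/0 (default, matches everything) -> 137.254.206.65
  207.0.0.0/10 (207.0.0.0 - 207.63.255.255) -> 137.254.206.208
  207.0.0.0/12 (207.0.0.0 - 207.15.255.255) -> 137.254.206.131
  207.8.0.0/13 (207.8.0.0 - 207.15.255.255) -> 137.254.206.31
  207.8.0.0/14 (207.8.0.0 - 207.11.255.255) -> 137.254.206.199
  207.8.128.0/17 (207.8.128.0 - 207.8.255.255) -> 137.254.206.167
More-specific entries that do NOT match:
  207.8.4.24/30 (207.8.4.24 - 207.8.4.27) does not contain 207.8.132.27
  207.8.132.32/27 (207.8.132.32 - 207.8.132.63) does not contain 207.8.132.27
  143.8.132.0/26 (143.8.132.0 - 143.8.132.63) does not contain 207.8.132.27
  207.8.133.0/25 (207.8.133.0 - 207.8.133.127) does not contain 207.8.132.27
  207.8.140.0/24 (207.8.140.0 - 207.8.140.255) does not contain 207.8.132.27
  207.8.133.0/24 (207.8.133.0 - 207.8.133.255) does not contain 207.8.132.27
  207.8.134.0/23 (207.8.134.0 - 207.8.135.255) does not contain 207.8.132.27
  223.8.128.0/18 (223.8.128.0 - 223.8.191.255) does not contain 207.8.132.27
Longest matching prefix is /17 -> next hop 137.254.206.167.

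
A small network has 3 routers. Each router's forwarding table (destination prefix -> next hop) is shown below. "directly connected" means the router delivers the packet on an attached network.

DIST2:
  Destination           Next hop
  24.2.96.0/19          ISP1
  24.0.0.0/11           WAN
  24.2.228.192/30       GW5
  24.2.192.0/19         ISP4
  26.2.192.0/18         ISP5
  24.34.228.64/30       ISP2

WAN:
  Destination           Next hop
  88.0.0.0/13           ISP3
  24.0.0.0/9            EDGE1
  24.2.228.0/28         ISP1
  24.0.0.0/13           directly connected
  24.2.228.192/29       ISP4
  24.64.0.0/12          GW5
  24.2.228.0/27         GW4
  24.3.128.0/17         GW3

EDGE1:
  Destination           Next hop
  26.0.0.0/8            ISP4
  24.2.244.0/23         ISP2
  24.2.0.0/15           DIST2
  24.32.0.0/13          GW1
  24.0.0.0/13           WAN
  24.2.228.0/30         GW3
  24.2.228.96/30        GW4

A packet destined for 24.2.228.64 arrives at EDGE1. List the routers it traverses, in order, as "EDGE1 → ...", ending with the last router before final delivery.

At EDGE1: longest match for 24.2.228.64 is 24.2.0.0/15 -> DIST2
At DIST2: longest match for 24.2.228.64 is 24.0.0.0/11 -> WAN
At WAN: longest match for 24.2.228.64 is 24.0.0.0/13 -> directly connected

EDGE1 → DIST2 → WAN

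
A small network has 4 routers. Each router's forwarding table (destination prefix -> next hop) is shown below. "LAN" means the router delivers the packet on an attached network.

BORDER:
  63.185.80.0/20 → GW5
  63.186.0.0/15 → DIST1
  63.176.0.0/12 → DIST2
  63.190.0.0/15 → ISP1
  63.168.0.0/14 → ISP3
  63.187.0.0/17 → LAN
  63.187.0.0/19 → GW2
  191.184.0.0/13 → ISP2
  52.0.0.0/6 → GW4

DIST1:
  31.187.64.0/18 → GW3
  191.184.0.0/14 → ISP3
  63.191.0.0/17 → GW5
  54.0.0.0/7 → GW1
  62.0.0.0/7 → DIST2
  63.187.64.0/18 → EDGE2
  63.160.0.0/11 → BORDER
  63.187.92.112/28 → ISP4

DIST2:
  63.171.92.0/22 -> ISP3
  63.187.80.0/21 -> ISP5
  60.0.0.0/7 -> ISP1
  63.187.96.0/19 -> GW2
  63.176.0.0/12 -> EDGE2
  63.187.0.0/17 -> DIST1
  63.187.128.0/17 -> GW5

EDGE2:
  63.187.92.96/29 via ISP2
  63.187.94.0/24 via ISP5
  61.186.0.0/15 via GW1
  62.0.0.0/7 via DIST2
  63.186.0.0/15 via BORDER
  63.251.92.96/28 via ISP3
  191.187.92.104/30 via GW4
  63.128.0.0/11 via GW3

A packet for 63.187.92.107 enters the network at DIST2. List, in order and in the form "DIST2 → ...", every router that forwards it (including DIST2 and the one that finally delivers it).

At DIST2: longest match for 63.187.92.107 is 63.187.0.0/17 -> DIST1
At DIST1: longest match for 63.187.92.107 is 63.187.64.0/18 -> EDGE2
At EDGE2: longest match for 63.187.92.107 is 63.186.0.0/15 -> BORDER
At BORDER: longest match for 63.187.92.107 is 63.187.0.0/17 -> LAN

DIST2 → DIST1 → EDGE2 → BORDER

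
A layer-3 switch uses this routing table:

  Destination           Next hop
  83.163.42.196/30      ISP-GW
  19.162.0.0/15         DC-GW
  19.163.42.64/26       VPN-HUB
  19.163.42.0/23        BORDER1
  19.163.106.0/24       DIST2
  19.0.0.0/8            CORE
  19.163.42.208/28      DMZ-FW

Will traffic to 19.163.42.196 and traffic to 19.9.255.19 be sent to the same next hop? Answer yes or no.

19.163.42.196: longest match 19.163.42.0/23 -> BORDER1
19.9.255.19: longest match 19.0.0.0/8 -> CORE

no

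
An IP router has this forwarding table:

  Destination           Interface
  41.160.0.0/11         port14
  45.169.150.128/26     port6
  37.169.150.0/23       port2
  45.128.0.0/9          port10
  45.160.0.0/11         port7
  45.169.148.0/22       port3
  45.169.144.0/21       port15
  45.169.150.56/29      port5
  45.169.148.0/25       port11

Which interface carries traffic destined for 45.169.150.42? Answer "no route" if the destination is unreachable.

port3

Routes whose prefix contains 45.169.150.42:
  45.128.0.0/9 (45.128.0.0 - 45.255.255.255) -> port10
  45.160.0.0/11 (45.160.0.0 - 45.191.255.255) -> port7
  45.169.144.0/21 (45.169.144.0 - 45.169.151.255) -> port15
  45.169.148.0/22 (45.169.148.0 - 45.169.151.255) -> port3
More-specific entries that do NOT match:
  45.169.150.56/29 (45.169.150.56 - 45.169.150.63) does not contain 45.169.150.42
  45.169.150.128/26 (45.169.150.128 - 45.169.150.191) does not contain 45.169.150.42
  45.169.148.0/25 (45.169.148.0 - 45.169.148.127) does not contain 45.169.150.42
  37.169.150.0/23 (37.169.150.0 - 37.169.151.255) does not contain 45.169.150.42
Longest matching prefix is /22 -> interface port3.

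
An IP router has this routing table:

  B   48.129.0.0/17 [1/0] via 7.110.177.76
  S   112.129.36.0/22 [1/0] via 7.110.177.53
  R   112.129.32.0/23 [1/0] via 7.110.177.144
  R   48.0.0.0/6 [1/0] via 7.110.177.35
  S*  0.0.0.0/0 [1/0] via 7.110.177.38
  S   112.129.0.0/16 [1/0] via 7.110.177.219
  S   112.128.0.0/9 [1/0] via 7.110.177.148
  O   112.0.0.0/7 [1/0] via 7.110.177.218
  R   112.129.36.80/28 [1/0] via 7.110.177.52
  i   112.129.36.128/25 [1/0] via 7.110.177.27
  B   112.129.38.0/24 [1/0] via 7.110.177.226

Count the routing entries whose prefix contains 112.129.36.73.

Prefixes containing 112.129.36.73:
  0.0.0.0/0 (default, matches everything)
  112.0.0.0/7 (112.0.0.0 - 113.255.255.255)
  112.128.0.0/9 (112.128.0.0 - 112.255.255.255)
  112.129.0.0/16 (112.129.0.0 - 112.129.255.255)
  112.129.36.0/22 (112.129.36.0 - 112.129.39.255)
Total matching entries: 5.

5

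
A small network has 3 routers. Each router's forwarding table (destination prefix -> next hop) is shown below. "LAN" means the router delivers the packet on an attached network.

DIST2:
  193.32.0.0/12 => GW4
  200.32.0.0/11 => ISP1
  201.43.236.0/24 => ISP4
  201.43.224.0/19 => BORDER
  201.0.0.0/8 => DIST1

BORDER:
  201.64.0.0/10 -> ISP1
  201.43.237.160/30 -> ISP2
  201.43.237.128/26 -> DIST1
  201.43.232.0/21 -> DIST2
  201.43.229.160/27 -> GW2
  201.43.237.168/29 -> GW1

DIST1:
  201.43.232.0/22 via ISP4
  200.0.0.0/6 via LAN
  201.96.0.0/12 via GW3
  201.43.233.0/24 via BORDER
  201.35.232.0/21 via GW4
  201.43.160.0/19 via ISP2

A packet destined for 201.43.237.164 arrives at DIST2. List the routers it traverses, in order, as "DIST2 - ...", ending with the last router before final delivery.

At DIST2: longest match for 201.43.237.164 is 201.43.224.0/19 -> BORDER
At BORDER: longest match for 201.43.237.164 is 201.43.237.128/26 -> DIST1
At DIST1: longest match for 201.43.237.164 is 200.0.0.0/6 -> LAN

DIST2 - BORDER - DIST1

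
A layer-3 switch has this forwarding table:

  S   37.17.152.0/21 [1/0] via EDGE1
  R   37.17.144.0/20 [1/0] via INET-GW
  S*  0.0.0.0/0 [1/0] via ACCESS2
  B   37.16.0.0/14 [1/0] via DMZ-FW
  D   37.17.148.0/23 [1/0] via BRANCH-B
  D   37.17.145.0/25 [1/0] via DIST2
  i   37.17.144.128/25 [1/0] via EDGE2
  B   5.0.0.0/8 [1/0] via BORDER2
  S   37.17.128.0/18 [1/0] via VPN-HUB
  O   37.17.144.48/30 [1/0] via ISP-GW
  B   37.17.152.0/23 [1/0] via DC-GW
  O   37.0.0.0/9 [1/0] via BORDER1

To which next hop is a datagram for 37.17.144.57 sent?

Routes whose prefix contains 37.17.144.57:
  0.0.0.0/0 (default, matches everything) -> ACCESS2
  37.0.0.0/9 (37.0.0.0 - 37.127.255.255) -> BORDER1
  37.16.0.0/14 (37.16.0.0 - 37.19.255.255) -> DMZ-FW
  37.17.128.0/18 (37.17.128.0 - 37.17.191.255) -> VPN-HUB
  37.17.144.0/20 (37.17.144.0 - 37.17.159.255) -> INET-GW
More-specific entries that do NOT match:
  37.17.144.48/30 (37.17.144.48 - 37.17.144.51) does not contain 37.17.144.57
  37.17.145.0/25 (37.17.145.0 - 37.17.145.127) does not contain 37.17.144.57
  37.17.144.128/25 (37.17.144.128 - 37.17.144.255) does not contain 37.17.144.57
  37.17.148.0/23 (37.17.148.0 - 37.17.149.255) does not contain 37.17.144.57
  37.17.152.0/23 (37.17.152.0 - 37.17.153.255) does not contain 37.17.144.57
  37.17.152.0/21 (37.17.152.0 - 37.17.159.255) does not contain 37.17.144.57
Longest matching prefix is /20 -> next hop INET-GW.

INET-GW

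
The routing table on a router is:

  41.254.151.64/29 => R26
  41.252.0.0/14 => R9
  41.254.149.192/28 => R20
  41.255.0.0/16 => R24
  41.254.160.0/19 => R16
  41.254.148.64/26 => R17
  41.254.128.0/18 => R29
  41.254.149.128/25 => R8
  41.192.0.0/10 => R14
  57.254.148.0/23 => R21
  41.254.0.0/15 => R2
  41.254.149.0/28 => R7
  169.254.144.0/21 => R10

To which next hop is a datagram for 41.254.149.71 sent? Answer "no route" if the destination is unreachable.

Routes whose prefix contains 41.254.149.71:
  41.192.0.0/10 (41.192.0.0 - 41.255.255.255) -> R14
  41.252.0.0/14 (41.252.0.0 - 41.255.255.255) -> R9
  41.254.0.0/15 (41.254.0.0 - 41.255.255.255) -> R2
  41.254.128.0/18 (41.254.128.0 - 41.254.191.255) -> R29
More-specific entries that do NOT match:
  41.254.151.64/29 (41.254.151.64 - 41.254.151.71) does not contain 41.254.149.71
  41.254.149.192/28 (41.254.149.192 - 41.254.149.207) does not contain 41.254.149.71
  41.254.149.0/28 (41.254.149.0 - 41.254.149.15) does not contain 41.254.149.71
  41.254.148.64/26 (41.254.148.64 - 41.254.148.127) does not contain 41.254.149.71
  41.254.149.128/25 (41.254.149.128 - 41.254.149.255) does not contain 41.254.149.71
  57.254.148.0/23 (57.254.148.0 - 57.254.149.255) does not contain 41.254.149.71
  169.254.144.0/21 (169.254.144.0 - 169.254.151.255) does not contain 41.254.149.71
  41.254.160.0/19 (41.254.160.0 - 41.254.191.255) does not contain 41.254.149.71
Longest matching prefix is /18 -> next hop R29.

R29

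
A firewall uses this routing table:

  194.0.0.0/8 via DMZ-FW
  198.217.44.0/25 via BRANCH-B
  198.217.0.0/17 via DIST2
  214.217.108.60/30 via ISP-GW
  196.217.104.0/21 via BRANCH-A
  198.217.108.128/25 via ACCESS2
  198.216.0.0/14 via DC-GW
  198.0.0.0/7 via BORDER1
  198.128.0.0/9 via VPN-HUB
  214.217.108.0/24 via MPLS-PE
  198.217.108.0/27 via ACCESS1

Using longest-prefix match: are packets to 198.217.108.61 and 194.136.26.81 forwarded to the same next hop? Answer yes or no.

198.217.108.61: longest match 198.217.0.0/17 -> DIST2
194.136.26.81: longest match 194.0.0.0/8 -> DMZ-FW

no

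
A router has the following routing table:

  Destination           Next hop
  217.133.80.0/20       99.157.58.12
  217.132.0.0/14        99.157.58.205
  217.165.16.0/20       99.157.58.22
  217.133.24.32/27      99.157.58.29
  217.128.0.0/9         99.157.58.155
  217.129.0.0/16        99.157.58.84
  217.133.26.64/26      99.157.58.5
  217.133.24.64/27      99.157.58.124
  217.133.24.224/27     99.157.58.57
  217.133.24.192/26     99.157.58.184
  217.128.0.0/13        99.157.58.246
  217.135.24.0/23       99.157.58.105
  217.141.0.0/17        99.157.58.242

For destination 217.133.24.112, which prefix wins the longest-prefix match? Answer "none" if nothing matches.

217.132.0.0/14

Entries matching 217.133.24.112:
  217.128.0.0/9 (217.128.0.0 - 217.255.255.255)
  217.128.0.0/13 (217.128.0.0 - 217.135.255.255)
  217.132.0.0/14 (217.132.0.0 - 217.135.255.255)
Most specific is 217.132.0.0/14.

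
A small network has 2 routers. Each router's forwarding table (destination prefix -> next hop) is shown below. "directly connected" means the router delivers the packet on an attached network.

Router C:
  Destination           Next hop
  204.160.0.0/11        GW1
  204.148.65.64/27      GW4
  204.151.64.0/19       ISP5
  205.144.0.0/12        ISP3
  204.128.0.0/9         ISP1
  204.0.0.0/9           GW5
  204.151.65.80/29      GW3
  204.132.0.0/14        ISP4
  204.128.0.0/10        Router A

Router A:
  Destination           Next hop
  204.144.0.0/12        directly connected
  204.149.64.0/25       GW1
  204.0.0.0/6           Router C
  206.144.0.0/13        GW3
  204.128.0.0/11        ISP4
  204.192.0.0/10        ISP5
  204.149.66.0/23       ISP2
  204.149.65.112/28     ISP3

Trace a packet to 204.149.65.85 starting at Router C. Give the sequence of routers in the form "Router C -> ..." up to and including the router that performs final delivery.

At Router C: longest match for 204.149.65.85 is 204.128.0.0/10 -> Router A
At Router A: longest match for 204.149.65.85 is 204.144.0.0/12 -> directly connected

Router C -> Router A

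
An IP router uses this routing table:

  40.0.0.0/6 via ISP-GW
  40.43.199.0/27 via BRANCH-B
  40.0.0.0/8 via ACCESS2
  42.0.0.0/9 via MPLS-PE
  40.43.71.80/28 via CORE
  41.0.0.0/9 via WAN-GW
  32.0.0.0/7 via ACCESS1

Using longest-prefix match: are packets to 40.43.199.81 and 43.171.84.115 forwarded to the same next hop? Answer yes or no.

no

40.43.199.81: longest match 40.0.0.0/8 -> ACCESS2
43.171.84.115: longest match 40.0.0.0/6 -> ISP-GW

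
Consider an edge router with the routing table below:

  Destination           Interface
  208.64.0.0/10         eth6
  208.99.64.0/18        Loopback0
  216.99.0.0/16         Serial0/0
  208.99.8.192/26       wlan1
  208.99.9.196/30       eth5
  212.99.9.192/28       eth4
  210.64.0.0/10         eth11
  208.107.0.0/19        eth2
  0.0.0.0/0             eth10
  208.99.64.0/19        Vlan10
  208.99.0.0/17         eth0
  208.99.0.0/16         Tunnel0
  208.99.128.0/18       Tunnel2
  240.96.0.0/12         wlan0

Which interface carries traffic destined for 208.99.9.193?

Routes whose prefix contains 208.99.9.193:
  0.0.0.0/0 (default, matches everything) -> eth10
  208.64.0.0/10 (208.64.0.0 - 208.127.255.255) -> eth6
  208.99.0.0/16 (208.99.0.0 - 208.99.255.255) -> Tunnel0
  208.99.0.0/17 (208.99.0.0 - 208.99.127.255) -> eth0
More-specific entries that do NOT match:
  208.99.9.196/30 (208.99.9.196 - 208.99.9.199) does not contain 208.99.9.193
  212.99.9.192/28 (212.99.9.192 - 212.99.9.207) does not contain 208.99.9.193
  208.99.8.192/26 (208.99.8.192 - 208.99.8.255) does not contain 208.99.9.193
  208.107.0.0/19 (208.107.0.0 - 208.107.31.255) does not contain 208.99.9.193
  208.99.64.0/19 (208.99.64.0 - 208.99.95.255) does not contain 208.99.9.193
  208.99.64.0/18 (208.99.64.0 - 208.99.127.255) does not contain 208.99.9.193
  208.99.128.0/18 (208.99.128.0 - 208.99.191.255) does not contain 208.99.9.193
Longest matching prefix is /17 -> interface eth0.

eth0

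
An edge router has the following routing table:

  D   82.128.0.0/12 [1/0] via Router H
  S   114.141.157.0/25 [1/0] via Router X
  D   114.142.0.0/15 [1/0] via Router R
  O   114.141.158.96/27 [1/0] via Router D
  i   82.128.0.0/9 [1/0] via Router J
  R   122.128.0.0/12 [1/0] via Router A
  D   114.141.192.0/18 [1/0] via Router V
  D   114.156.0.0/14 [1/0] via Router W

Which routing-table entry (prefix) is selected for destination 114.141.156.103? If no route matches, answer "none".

114.141.156.103 is outside every listed prefix and there is no default route.

none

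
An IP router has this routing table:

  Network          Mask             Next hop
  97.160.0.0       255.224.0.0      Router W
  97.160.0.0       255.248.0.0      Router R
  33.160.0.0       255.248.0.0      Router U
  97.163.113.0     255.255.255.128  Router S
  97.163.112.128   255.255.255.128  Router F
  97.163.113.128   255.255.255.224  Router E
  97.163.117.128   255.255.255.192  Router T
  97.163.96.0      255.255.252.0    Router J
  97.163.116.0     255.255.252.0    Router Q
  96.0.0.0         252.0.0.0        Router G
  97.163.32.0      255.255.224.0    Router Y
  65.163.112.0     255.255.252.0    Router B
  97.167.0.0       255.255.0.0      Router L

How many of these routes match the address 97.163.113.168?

3

Prefixes containing 97.163.113.168:
  96.0.0.0/6 (96.0.0.0 - 99.255.255.255)
  97.160.0.0/11 (97.160.0.0 - 97.191.255.255)
  97.160.0.0/13 (97.160.0.0 - 97.167.255.255)
Total matching entries: 3.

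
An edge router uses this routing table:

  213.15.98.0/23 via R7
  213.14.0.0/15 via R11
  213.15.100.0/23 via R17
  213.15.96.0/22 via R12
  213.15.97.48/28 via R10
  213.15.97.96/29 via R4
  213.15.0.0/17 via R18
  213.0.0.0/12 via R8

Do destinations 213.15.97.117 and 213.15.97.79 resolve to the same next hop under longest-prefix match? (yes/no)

213.15.97.117: longest match 213.15.96.0/22 -> R12
213.15.97.79: longest match 213.15.96.0/22 -> R12

yes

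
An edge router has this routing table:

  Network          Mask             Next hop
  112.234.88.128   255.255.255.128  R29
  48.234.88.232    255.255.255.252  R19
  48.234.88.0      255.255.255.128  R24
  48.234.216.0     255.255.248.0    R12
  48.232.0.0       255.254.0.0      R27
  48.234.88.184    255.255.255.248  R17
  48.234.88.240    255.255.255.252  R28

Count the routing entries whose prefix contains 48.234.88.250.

0

No listed prefix contains 48.234.88.250.
Total matching entries: 0.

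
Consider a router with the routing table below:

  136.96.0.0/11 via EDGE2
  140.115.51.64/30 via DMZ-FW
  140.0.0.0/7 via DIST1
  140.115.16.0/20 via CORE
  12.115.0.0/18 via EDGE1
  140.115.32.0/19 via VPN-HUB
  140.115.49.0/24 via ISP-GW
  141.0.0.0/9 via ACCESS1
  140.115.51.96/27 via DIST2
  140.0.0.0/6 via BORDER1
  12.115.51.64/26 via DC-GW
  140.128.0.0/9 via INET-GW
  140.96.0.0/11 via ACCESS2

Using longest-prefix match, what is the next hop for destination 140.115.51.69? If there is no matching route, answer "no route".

VPN-HUB

Routes whose prefix contains 140.115.51.69:
  140.0.0.0/6 (140.0.0.0 - 143.255.255.255) -> BORDER1
  140.0.0.0/7 (140.0.0.0 - 141.255.255.255) -> DIST1
  140.96.0.0/11 (140.96.0.0 - 140.127.255.255) -> ACCESS2
  140.115.32.0/19 (140.115.32.0 - 140.115.63.255) -> VPN-HUB
More-specific entries that do NOT match:
  140.115.51.64/30 (140.115.51.64 - 140.115.51.67) does not contain 140.115.51.69
  140.115.51.96/27 (140.115.51.96 - 140.115.51.127) does not contain 140.115.51.69
  12.115.51.64/26 (12.115.51.64 - 12.115.51.127) does not contain 140.115.51.69
  140.115.49.0/24 (140.115.49.0 - 140.115.49.255) does not contain 140.115.51.69
  140.115.16.0/20 (140.115.16.0 - 140.115.31.255) does not contain 140.115.51.69
Longest matching prefix is /19 -> next hop VPN-HUB.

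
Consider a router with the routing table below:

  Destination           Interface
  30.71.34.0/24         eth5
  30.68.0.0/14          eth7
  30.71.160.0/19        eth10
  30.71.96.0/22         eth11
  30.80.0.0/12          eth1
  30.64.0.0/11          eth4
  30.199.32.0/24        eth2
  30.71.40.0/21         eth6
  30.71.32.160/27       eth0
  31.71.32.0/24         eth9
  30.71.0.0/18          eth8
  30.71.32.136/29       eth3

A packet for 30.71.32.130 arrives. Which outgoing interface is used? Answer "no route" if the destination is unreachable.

eth8

Routes whose prefix contains 30.71.32.130:
  30.64.0.0/11 (30.64.0.0 - 30.95.255.255) -> eth4
  30.68.0.0/14 (30.68.0.0 - 30.71.255.255) -> eth7
  30.71.0.0/18 (30.71.0.0 - 30.71.63.255) -> eth8
More-specific entries that do NOT match:
  30.71.32.136/29 (30.71.32.136 - 30.71.32.143) does not contain 30.71.32.130
  30.71.32.160/27 (30.71.32.160 - 30.71.32.191) does not contain 30.71.32.130
  30.71.34.0/24 (30.71.34.0 - 30.71.34.255) does not contain 30.71.32.130
  30.199.32.0/24 (30.199.32.0 - 30.199.32.255) does not contain 30.71.32.130
  31.71.32.0/24 (31.71.32.0 - 31.71.32.255) does not contain 30.71.32.130
  30.71.96.0/22 (30.71.96.0 - 30.71.99.255) does not contain 30.71.32.130
  30.71.40.0/21 (30.71.40.0 - 30.71.47.255) does not contain 30.71.32.130
  30.71.160.0/19 (30.71.160.0 - 30.71.191.255) does not contain 30.71.32.130
Longest matching prefix is /18 -> interface eth8.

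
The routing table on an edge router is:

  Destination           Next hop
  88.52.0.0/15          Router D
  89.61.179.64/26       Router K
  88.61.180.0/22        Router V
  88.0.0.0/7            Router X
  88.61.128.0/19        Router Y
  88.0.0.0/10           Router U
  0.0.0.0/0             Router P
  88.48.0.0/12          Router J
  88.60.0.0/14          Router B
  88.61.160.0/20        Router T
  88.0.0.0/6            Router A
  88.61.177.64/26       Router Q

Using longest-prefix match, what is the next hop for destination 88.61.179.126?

Routes whose prefix contains 88.61.179.126:
  0.0.0.0/0 (default, matches everything) -> Router P
  88.0.0.0/6 (88.0.0.0 - 91.255.255.255) -> Router A
  88.0.0.0/7 (88.0.0.0 - 89.255.255.255) -> Router X
  88.0.0.0/10 (88.0.0.0 - 88.63.255.255) -> Router U
  88.48.0.0/12 (88.48.0.0 - 88.63.255.255) -> Router J
  88.60.0.0/14 (88.60.0.0 - 88.63.255.255) -> Router B
More-specific entries that do NOT match:
  89.61.179.64/26 (89.61.179.64 - 89.61.179.127) does not contain 88.61.179.126
  88.61.177.64/26 (88.61.177.64 - 88.61.177.127) does not contain 88.61.179.126
  88.61.180.0/22 (88.61.180.0 - 88.61.183.255) does not contain 88.61.179.126
  88.61.160.0/20 (88.61.160.0 - 88.61.175.255) does not contain 88.61.179.126
  88.61.128.0/19 (88.61.128.0 - 88.61.159.255) does not contain 88.61.179.126
  88.52.0.0/15 (88.52.0.0 - 88.53.255.255) does not contain 88.61.179.126
Longest matching prefix is /14 -> next hop Router B.

Router B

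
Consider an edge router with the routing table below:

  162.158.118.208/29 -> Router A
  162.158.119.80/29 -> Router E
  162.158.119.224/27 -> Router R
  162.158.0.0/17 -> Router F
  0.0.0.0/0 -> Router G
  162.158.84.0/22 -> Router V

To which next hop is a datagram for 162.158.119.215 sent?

Routes whose prefix contains 162.158.119.215:
  0.0.0.0/0 (default, matches everything) -> Router G
  162.158.0.0/17 (162.158.0.0 - 162.158.127.255) -> Router F
More-specific entries that do NOT match:
  162.158.118.208/29 (162.158.118.208 - 162.158.118.215) does not contain 162.158.119.215
  162.158.119.80/29 (162.158.119.80 - 162.158.119.87) does not contain 162.158.119.215
  162.158.119.224/27 (162.158.119.224 - 162.158.119.255) does not contain 162.158.119.215
  162.158.84.0/22 (162.158.84.0 - 162.158.87.255) does not contain 162.158.119.215
Longest matching prefix is /17 -> next hop Router F.

Router F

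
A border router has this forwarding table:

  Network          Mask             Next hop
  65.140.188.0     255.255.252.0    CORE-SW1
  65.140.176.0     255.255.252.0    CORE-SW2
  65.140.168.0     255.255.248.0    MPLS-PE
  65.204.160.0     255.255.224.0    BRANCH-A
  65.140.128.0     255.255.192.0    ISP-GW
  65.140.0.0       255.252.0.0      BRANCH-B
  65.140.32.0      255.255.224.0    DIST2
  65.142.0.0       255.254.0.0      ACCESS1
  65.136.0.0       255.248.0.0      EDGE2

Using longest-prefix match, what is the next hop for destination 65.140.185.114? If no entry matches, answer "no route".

Routes whose prefix contains 65.140.185.114:
  65.136.0.0/13 (65.136.0.0 - 65.143.255.255) -> EDGE2
  65.140.0.0/14 (65.140.0.0 - 65.143.255.255) -> BRANCH-B
  65.140.128.0/18 (65.140.128.0 - 65.140.191.255) -> ISP-GW
More-specific entries that do NOT match:
  65.140.188.0/22 (65.140.188.0 - 65.140.191.255) does not contain 65.140.185.114
  65.140.176.0/22 (65.140.176.0 - 65.140.179.255) does not contain 65.140.185.114
  65.140.168.0/21 (65.140.168.0 - 65.140.175.255) does not contain 65.140.185.114
  65.204.160.0/19 (65.204.160.0 - 65.204.191.255) does not contain 65.140.185.114
  65.140.32.0/19 (65.140.32.0 - 65.140.63.255) does not contain 65.140.185.114
Longest matching prefix is /18 -> next hop ISP-GW.

ISP-GW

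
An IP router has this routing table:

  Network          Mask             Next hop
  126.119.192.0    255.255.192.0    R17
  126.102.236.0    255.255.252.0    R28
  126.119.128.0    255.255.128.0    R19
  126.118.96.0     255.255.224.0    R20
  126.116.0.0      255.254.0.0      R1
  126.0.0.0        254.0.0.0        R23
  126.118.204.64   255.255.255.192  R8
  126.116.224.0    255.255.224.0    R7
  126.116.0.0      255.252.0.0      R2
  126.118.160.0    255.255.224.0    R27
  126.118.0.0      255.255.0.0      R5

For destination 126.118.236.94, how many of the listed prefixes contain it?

3

Prefixes containing 126.118.236.94:
  126.0.0.0/7 (126.0.0.0 - 127.255.255.255)
  126.116.0.0/14 (126.116.0.0 - 126.119.255.255)
  126.118.0.0/16 (126.118.0.0 - 126.118.255.255)
Total matching entries: 3.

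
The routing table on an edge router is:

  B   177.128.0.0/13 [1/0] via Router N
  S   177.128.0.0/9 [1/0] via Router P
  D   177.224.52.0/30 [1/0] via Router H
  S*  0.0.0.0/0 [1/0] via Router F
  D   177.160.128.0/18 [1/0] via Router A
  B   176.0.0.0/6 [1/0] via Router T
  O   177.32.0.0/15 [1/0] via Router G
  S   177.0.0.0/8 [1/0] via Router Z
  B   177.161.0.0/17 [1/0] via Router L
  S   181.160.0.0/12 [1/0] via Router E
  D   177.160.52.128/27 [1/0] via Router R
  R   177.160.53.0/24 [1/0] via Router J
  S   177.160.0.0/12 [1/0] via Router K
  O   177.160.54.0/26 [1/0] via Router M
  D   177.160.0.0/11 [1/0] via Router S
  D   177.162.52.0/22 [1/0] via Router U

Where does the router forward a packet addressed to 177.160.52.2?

Routes whose prefix contains 177.160.52.2:
  0.0.0.0/0 (default, matches everything) -> Router F
  176.0.0.0/6 (176.0.0.0 - 179.255.255.255) -> Router T
  177.0.0.0/8 (177.0.0.0 - 177.255.255.255) -> Router Z
  177.128.0.0/9 (177.128.0.0 - 177.255.255.255) -> Router P
  177.160.0.0/11 (177.160.0.0 - 177.191.255.255) -> Router S
  177.160.0.0/12 (177.160.0.0 - 177.175.255.255) -> Router K
More-specific entries that do NOT match:
  177.224.52.0/30 (177.224.52.0 - 177.224.52.3) does not contain 177.160.52.2
  177.160.52.128/27 (177.160.52.128 - 177.160.52.159) does not contain 177.160.52.2
  177.160.54.0/26 (177.160.54.0 - 177.160.54.63) does not contain 177.160.52.2
  177.160.53.0/24 (177.160.53.0 - 177.160.53.255) does not contain 177.160.52.2
  177.162.52.0/22 (177.162.52.0 - 177.162.55.255) does not contain 177.160.52.2
  177.160.128.0/18 (177.160.128.0 - 177.160.191.255) does not contain 177.160.52.2
  177.161.0.0/17 (177.161.0.0 - 177.161.127.255) does not contain 177.160.52.2
  177.32.0.0/15 (177.32.0.0 - 177.33.255.255) does not contain 177.160.52.2
  177.128.0.0/13 (177.128.0.0 - 177.135.255.255) does not contain 177.160.52.2
Longest matching prefix is /12 -> next hop Router K.

Router K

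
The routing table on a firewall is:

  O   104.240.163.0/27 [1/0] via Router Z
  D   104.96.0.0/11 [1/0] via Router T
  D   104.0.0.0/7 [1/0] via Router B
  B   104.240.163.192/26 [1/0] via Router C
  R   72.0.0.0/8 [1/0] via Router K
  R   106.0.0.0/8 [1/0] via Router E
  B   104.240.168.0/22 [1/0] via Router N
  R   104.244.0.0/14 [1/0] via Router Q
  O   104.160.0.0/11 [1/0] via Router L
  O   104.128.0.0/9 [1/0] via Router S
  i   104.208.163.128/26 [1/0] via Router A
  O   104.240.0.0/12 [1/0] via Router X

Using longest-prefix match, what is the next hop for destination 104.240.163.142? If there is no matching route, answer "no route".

Routes whose prefix contains 104.240.163.142:
  104.0.0.0/7 (104.0.0.0 - 105.255.255.255) -> Router B
  104.128.0.0/9 (104.128.0.0 - 104.255.255.255) -> Router S
  104.240.0.0/12 (104.240.0.0 - 104.255.255.255) -> Router X
More-specific entries that do NOT match:
  104.240.163.0/27 (104.240.163.0 - 104.240.163.31) does not contain 104.240.163.142
  104.240.163.192/26 (104.240.163.192 - 104.240.163.255) does not contain 104.240.163.142
  104.208.163.128/26 (104.208.163.128 - 104.208.163.191) does not contain 104.240.163.142
  104.240.168.0/22 (104.240.168.0 - 104.240.171.255) does not contain 104.240.163.142
  104.244.0.0/14 (104.244.0.0 - 104.247.255.255) does not contain 104.240.163.142
Longest matching prefix is /12 -> next hop Router X.

Router X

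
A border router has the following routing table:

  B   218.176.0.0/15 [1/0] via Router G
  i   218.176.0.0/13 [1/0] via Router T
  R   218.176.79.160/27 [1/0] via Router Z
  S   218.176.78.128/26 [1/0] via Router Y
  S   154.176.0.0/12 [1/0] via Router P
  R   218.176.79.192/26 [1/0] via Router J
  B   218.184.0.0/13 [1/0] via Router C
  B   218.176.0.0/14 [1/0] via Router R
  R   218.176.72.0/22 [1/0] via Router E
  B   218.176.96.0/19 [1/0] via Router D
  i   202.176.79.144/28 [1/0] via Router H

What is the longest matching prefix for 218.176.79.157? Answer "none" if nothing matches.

218.176.0.0/15

Entries matching 218.176.79.157:
  218.176.0.0/13 (218.176.0.0 - 218.183.255.255)
  218.176.0.0/14 (218.176.0.0 - 218.179.255.255)
  218.176.0.0/15 (218.176.0.0 - 218.177.255.255)
Most specific is 218.176.0.0/15.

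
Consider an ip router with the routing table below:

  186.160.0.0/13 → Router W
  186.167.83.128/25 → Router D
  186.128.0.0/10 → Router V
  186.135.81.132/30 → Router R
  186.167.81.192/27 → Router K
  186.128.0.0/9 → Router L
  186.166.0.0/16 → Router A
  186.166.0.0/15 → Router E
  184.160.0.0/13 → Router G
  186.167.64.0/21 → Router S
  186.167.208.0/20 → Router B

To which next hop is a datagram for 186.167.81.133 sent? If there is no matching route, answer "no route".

Router E

Routes whose prefix contains 186.167.81.133:
  186.128.0.0/9 (186.128.0.0 - 186.255.255.255) -> Router L
  186.128.0.0/10 (186.128.0.0 - 186.191.255.255) -> Router V
  186.160.0.0/13 (186.160.0.0 - 186.167.255.255) -> Router W
  186.166.0.0/15 (186.166.0.0 - 186.167.255.255) -> Router E
More-specific entries that do NOT match:
  186.135.81.132/30 (186.135.81.132 - 186.135.81.135) does not contain 186.167.81.133
  186.167.81.192/27 (186.167.81.192 - 186.167.81.223) does not contain 186.167.81.133
  186.167.83.128/25 (186.167.83.128 - 186.167.83.255) does not contain 186.167.81.133
  186.167.64.0/21 (186.167.64.0 - 186.167.71.255) does not contain 186.167.81.133
  186.167.208.0/20 (186.167.208.0 - 186.167.223.255) does not contain 186.167.81.133
  186.166.0.0/16 (186.166.0.0 - 186.166.255.255) does not contain 186.167.81.133
Longest matching prefix is /15 -> next hop Router E.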